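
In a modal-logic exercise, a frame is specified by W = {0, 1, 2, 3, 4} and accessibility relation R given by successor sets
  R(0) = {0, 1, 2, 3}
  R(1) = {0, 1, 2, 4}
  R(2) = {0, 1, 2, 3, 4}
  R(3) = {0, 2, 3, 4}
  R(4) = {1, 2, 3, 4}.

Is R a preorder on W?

Reflexive: yes — every world is R-related to itself.
Transitive: no — 0 R 1 and 1 R 4, but not 0 R 4.
So R is not a preorder.

No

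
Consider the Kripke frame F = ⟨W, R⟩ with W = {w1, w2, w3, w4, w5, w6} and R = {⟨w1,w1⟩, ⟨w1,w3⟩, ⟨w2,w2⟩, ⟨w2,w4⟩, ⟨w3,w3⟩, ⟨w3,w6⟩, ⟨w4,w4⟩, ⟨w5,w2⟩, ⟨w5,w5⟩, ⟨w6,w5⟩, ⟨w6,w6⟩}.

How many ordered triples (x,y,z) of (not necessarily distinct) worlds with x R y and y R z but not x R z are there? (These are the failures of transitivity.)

Enumerating: (w1,w3,w6), (w3,w6,w5), (w5,w2,w4), (w6,w5,w2).

4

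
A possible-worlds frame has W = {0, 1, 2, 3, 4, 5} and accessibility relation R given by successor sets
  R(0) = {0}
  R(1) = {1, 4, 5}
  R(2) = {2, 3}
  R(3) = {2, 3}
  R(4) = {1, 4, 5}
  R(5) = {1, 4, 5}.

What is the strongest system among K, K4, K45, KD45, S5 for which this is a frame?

Transitive (axiom 4): yes — every two-step R-path is closed by a direct edge.
Euclidean (axiom 5): yes — any two successors of a common world are R-related.
Serial (axiom D): yes — every world has a successor (e.g. 0 R 0).
Reflexive (axiom T): yes — every world is R-related to itself.
So F validates K, K4, K45, KD45, S5. The strongest is S5.

S5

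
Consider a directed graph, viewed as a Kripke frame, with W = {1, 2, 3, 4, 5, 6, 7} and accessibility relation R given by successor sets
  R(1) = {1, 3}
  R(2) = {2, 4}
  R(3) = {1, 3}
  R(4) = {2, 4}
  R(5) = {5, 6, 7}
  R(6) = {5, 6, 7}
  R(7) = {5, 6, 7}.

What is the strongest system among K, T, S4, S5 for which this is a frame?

Reflexive (axiom T): yes — every world is R-related to itself.
Transitive (axiom 4): yes — every two-step R-path is closed by a direct edge.
Euclidean (axiom 5): yes — any two successors of a common world are R-related.
So F validates K, T, S4, S5. The strongest is S5.

S5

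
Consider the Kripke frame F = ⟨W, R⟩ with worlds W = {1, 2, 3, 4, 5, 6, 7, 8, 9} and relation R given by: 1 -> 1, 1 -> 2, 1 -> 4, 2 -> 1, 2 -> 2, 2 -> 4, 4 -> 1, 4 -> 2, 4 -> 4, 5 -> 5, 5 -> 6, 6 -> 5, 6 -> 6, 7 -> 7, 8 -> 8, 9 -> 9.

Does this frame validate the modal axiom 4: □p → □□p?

Yes

Axiom 4 corresponds to the accessibility relation being transitive.
Transitive: yes — every two-step R-path is closed by a direct edge.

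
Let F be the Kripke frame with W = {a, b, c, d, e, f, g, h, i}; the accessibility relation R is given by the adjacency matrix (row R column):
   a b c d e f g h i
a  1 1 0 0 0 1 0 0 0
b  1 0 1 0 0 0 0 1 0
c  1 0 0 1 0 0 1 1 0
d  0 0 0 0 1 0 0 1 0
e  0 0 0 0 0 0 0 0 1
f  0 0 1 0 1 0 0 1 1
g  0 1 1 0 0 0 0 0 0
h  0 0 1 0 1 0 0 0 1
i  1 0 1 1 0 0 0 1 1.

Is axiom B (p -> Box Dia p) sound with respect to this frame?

No

Axiom B corresponds to the accessibility relation being symmetric.
Symmetric: no — a R f but not f R a.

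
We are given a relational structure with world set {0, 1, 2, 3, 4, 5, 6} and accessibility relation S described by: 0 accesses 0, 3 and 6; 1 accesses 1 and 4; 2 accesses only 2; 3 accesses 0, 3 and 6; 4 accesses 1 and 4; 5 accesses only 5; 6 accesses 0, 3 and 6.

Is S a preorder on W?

Reflexive: yes — every world is S-related to itself.
Transitive: yes — every two-step S-path is closed by a direct edge.
So S is a preorder.

Yes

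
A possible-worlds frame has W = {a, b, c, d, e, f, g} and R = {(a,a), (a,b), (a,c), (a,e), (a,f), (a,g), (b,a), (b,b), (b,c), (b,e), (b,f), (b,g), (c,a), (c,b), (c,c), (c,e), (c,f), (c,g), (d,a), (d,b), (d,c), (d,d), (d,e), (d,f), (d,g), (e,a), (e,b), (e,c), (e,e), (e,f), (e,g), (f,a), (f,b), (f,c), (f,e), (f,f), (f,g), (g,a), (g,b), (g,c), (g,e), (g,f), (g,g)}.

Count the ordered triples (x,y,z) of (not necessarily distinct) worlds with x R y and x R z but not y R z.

6

Enumerating: (d,a,d), (d,b,d), (d,c,d), (d,e,d), (d,f,d), (d,g,d).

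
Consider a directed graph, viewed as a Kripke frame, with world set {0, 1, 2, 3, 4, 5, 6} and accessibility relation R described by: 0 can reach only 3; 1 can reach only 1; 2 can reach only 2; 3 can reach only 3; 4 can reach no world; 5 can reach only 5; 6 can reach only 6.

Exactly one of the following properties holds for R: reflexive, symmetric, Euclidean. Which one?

Reflexive: no — 0 is not related to itself.
Symmetric: no — 0 R 3 but not 3 R 0.
Euclidean: yes — any two successors of a common world are R-related.
Only Euclidean holds.

Euclidean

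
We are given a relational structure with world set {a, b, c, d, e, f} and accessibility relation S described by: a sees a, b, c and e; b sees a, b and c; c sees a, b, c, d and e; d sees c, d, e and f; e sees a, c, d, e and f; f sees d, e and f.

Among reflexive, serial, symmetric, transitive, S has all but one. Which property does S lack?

transitive

Reflexive: yes — every world is S-related to itself.
Serial: yes — every world has a successor (e.g. a S a).
Symmetric: yes — every pair in S has its reverse in S.
Transitive: no — a S c and c S d, but not a S d.
Only transitive fails.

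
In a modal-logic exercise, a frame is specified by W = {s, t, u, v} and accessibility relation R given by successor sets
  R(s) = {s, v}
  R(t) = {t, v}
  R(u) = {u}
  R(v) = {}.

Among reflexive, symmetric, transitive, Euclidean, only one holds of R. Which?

Reflexive: no — v is not related to itself.
Symmetric: no — s R v but not v R s.
Transitive: yes — every two-step R-path is closed by a direct edge.
Euclidean: no — s R v and s R s, but not v R s.
Only transitive holds.

transitive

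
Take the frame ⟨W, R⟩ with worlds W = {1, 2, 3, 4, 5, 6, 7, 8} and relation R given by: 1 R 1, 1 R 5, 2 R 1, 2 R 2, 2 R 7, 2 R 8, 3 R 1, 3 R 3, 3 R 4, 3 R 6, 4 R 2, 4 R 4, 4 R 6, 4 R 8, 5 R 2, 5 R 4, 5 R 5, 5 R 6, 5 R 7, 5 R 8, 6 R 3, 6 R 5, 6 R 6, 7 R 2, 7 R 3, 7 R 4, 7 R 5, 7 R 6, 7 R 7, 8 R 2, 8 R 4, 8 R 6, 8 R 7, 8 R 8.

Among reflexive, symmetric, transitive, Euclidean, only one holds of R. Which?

Reflexive: yes — every world is R-related to itself.
Symmetric: no — 1 R 5 but not 5 R 1.
Transitive: no — 1 R 5 and 5 R 2, but not 1 R 2.
Euclidean: no — 2 R 1 and 2 R 7, but not 1 R 7.
Only reflexive holds.

reflexive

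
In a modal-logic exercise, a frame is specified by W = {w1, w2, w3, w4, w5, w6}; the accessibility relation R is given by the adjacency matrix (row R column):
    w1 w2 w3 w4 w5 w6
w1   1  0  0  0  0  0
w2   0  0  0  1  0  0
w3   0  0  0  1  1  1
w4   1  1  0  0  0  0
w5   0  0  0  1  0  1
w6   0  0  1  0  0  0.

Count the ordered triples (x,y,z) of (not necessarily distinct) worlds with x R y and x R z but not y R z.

Enumerating: (w2,w4,w4), (w3,w4,w4), (w3,w4,w5), (w3,w4,w6), (w3,w5,w5), (w3,w6,w4), (w3,w6,w5), (w3,w6,w6), (w4,w1,w2), (w4,w2,w1), (w4,w2,w2), (w5,w4,w4), (w5,w4,w6), (w5,w6,w4), (w5,w6,w6), (w6,w3,w3).

16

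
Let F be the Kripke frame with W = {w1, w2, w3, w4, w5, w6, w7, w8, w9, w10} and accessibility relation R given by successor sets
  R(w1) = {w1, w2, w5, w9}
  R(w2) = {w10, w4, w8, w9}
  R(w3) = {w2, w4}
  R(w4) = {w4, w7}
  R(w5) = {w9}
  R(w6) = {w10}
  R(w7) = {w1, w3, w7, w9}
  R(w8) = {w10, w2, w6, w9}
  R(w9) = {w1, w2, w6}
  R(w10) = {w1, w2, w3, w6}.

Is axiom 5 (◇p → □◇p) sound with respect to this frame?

No

Axiom 5 corresponds to the accessibility relation being Euclidean.
Euclidean: no — w1 R w2 and w1 R w5, but not w2 R w5.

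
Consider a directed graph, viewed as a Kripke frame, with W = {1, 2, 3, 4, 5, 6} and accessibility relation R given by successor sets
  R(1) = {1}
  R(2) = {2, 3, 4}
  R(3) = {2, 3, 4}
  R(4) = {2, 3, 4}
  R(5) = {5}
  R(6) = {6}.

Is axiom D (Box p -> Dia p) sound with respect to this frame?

Axiom D corresponds to the accessibility relation being serial.
Serial: yes — every world has a successor (e.g. 1 R 1).

Yes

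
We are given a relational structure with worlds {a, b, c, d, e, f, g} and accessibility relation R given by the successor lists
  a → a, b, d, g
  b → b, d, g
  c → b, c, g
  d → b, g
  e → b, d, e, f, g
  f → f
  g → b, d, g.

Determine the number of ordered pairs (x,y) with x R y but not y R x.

Enumerating: (a,b), (a,d), (a,g), (c,b), (c,g), (e,b), (e,d), (e,f), (e,g).

9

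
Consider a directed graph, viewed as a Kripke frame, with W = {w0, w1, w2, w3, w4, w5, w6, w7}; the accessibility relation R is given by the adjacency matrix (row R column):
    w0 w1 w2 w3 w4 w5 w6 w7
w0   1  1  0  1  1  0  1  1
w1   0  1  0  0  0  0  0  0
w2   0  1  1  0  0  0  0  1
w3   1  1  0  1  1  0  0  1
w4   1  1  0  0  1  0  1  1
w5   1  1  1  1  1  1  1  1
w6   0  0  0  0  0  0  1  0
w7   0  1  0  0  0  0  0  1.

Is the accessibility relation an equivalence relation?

No

Reflexive: yes — every world is R-related to itself.
Symmetric: no — w0 R w1 but not w1 R w0.
Transitive: no — w3 R w0 and w0 R w6, but not w3 R w6.
So R is not an equivalence relation.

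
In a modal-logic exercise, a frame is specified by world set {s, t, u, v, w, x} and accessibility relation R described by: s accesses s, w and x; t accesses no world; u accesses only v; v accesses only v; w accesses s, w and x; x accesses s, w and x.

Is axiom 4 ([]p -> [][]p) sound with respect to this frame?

The schema 4 characterises exactly the transitive frames.
Transitive: yes — every two-step R-path is closed by a direct edge.

Yes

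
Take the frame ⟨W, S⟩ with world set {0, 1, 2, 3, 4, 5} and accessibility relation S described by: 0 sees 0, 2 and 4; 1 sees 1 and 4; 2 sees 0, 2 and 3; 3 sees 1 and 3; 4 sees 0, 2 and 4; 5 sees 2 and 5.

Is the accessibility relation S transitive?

No

Transitive: no — 0 S 2 and 2 S 3, but not 0 S 3.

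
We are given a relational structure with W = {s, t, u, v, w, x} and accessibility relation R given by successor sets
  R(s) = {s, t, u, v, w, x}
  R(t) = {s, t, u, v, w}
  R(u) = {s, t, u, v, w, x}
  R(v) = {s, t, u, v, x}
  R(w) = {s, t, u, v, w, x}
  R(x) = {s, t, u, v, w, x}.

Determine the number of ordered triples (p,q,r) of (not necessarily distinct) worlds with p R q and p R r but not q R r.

Enumerating: (s,t,x), (s,v,w), (t,v,w), (u,t,x), (u,v,w), (v,t,x), (w,t,x), (w,v,w), (x,t,x), (x,v,w).

10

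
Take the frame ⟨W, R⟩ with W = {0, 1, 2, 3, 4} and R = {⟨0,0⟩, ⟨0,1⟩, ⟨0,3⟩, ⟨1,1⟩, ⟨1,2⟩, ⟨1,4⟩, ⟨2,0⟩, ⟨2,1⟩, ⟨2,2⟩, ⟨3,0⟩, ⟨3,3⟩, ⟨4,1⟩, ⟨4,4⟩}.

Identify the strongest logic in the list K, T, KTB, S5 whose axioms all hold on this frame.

T

Reflexive (axiom T): yes — every world is R-related to itself.
Symmetric (axiom B): no — 0 R 1 but not 1 R 0.
Euclidean (axiom 5): no — 0 R 1 and 0 R 3, but not 1 R 3.
So F validates K, T; KTB would additionally require R to be symmetric. The strongest is T.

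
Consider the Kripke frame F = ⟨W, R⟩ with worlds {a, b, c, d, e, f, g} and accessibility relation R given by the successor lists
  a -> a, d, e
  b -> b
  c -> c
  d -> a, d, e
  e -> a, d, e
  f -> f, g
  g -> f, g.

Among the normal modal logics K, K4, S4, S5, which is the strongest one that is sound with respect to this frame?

S5

Transitive (axiom 4): yes — every two-step R-path is closed by a direct edge.
Reflexive (axiom T): yes — every world is R-related to itself.
Euclidean (axiom 5): yes — any two successors of a common world are R-related.
So F validates K, K4, S4, S5. The strongest is S5.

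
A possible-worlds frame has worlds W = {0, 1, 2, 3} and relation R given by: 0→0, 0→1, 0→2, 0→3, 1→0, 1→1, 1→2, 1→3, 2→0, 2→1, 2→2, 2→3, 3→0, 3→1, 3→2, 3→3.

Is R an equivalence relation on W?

Yes

Reflexive: yes — every world is R-related to itself.
Symmetric: yes — every pair in R has its reverse in R.
Transitive: yes — every two-step R-path is closed by a direct edge.
So R is an equivalence relation.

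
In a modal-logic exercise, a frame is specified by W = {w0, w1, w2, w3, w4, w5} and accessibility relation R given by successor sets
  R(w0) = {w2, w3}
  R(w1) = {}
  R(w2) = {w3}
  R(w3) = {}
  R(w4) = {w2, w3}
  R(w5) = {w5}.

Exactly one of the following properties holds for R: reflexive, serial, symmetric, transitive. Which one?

Reflexive: no — w0 is not related to itself.
Serial: no — w1 has no R-successor.
Symmetric: no — w0 R w2 but not w2 R w0.
Transitive: yes — every two-step R-path is closed by a direct edge.
Only transitive holds.

transitive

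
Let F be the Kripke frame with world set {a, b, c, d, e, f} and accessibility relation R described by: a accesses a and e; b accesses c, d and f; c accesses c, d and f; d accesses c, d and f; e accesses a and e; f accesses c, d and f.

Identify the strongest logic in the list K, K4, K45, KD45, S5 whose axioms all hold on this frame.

KD45

Transitive (axiom 4): yes — every two-step R-path is closed by a direct edge.
Euclidean (axiom 5): yes — any two successors of a common world are R-related.
Serial (axiom D): yes — every world has a successor (e.g. a R a).
Reflexive (axiom T): no — b is not related to itself.
So F validates K, K4, K45, KD45; S5 would additionally require R to be reflexive. The strongest is KD45.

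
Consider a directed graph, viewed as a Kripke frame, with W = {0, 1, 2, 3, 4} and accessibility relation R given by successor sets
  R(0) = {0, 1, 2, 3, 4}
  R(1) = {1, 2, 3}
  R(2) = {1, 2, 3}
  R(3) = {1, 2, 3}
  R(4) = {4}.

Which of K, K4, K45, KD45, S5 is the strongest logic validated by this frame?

Transitive (axiom 4): yes — every two-step R-path is closed by a direct edge.
Euclidean (axiom 5): no — 0 R 1 and 0 R 4, but not 1 R 4.
Serial (axiom D): yes — every world has a successor (e.g. 0 R 0).
Reflexive (axiom T): yes — every world is R-related to itself.
So F validates K, K4; K45 would additionally require R to be Euclidean. The strongest is K4.

K4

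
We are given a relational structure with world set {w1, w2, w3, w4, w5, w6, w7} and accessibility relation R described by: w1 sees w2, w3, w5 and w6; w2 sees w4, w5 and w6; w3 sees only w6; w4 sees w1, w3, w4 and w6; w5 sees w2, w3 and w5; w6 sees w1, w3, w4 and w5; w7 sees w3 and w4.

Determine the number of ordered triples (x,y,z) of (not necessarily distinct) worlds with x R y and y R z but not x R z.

27

Enumerating: (w1,w2,w4), (w1,w6,w1), (w1,w6,w4), (w2,w4,w1), (w2,w4,w3), (w2,w5,w2), (w2,w5,w3), (w2,w6,w1), (w2,w6,w3), (w3,w6,w1), (w3,w6,w3), (w3,w6,w4), … and 15 more.
Total: 27.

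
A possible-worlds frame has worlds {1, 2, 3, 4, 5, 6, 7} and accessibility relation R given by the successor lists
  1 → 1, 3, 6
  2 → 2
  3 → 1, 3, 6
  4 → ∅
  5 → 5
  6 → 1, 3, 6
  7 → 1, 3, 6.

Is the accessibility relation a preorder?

No

Reflexive: no — 4 is not related to itself.
Transitive: yes — every two-step R-path is closed by a direct edge.
So R is not a preorder.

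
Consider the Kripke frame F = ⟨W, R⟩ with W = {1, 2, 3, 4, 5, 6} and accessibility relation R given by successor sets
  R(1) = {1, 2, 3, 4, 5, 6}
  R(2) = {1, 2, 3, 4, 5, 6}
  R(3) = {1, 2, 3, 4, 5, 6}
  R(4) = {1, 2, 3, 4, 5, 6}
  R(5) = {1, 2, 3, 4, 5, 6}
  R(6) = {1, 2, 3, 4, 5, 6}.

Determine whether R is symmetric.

Yes

Symmetric: yes — every pair in R has its reverse in R.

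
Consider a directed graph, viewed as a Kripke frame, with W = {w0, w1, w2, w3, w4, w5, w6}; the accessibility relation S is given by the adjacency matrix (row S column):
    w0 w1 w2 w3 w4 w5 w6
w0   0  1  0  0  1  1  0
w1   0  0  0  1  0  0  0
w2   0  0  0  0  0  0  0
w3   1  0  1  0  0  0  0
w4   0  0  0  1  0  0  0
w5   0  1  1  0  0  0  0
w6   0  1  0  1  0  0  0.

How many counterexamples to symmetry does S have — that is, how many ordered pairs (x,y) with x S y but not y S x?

11

Enumerating: (w0,w1), (w0,w4), (w0,w5), (w1,w3), (w3,w0), (w3,w2), (w4,w3), (w5,w1), (w5,w2), (w6,w1), (w6,w3).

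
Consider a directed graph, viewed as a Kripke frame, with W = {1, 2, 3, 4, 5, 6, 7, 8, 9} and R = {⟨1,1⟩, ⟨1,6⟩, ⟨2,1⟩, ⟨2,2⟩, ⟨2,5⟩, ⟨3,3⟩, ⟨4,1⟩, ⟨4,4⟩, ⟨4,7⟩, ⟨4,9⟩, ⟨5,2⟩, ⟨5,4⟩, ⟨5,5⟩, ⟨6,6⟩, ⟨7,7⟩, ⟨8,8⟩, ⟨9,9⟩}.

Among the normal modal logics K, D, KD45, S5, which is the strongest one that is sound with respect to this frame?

Serial (axiom D): yes — every world has a successor (e.g. 1 R 1).
Euclidean (axiom 5): no — 2 R 1 and 2 R 5, but not 1 R 5.
Transitive (axiom 4): no — 2 R 1 and 1 R 6, but not 2 R 6.
Reflexive (axiom T): yes — every world is R-related to itself.
So F validates K, D; KD45 would additionally require R to be Euclidean and transitive. The strongest is D.

D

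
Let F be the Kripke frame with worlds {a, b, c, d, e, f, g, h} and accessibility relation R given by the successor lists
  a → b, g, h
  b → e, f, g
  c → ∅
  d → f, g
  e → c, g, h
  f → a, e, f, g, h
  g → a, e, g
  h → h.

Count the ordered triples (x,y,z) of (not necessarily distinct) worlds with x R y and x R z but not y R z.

33

Enumerating: (a,b,b), (a,b,h), (a,g,b), (a,g,h), (a,h,b), (a,h,g), (b,e,e), (b,e,f), (b,g,f), (d,g,f), (e,c,c), (e,c,g), … and 21 more.
Total: 33.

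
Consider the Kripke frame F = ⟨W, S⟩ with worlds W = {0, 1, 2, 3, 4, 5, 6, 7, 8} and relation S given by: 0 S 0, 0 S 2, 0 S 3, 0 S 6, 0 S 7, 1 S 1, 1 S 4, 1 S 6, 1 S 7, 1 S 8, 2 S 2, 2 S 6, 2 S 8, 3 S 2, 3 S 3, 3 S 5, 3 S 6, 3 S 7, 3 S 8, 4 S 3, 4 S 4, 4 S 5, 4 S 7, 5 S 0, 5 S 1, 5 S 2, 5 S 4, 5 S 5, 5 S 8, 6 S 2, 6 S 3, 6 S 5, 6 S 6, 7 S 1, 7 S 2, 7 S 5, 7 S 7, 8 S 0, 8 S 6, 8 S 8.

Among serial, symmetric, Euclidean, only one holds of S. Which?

serial

Serial: yes — every world has a successor (e.g. 0 S 0).
Symmetric: no — 0 S 2 but not 2 S 0.
Euclidean: no — 0 S 2 and 0 S 3, but not 2 S 3.
Only serial holds.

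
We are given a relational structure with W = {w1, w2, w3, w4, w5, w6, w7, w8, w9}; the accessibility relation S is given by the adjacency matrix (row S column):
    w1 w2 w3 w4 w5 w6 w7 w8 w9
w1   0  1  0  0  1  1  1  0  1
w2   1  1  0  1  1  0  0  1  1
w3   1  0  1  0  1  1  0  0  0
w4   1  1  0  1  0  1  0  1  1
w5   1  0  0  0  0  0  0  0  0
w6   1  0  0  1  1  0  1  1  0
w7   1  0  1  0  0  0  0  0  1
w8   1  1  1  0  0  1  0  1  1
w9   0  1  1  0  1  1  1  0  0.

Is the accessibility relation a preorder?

No

Reflexive: no — w1 is not related to itself.
Transitive: no — w1 S w2 and w2 S w4, but not w1 S w4.
So S is not a preorder.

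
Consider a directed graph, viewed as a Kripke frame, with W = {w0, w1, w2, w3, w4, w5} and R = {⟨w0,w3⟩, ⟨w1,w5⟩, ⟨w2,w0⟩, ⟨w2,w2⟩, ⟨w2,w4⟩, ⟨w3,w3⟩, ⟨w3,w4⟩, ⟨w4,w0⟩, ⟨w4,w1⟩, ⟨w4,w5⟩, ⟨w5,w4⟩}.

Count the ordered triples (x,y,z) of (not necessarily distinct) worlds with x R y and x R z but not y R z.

Enumerating: (w1,w5,w5), (w2,w0,w0), (w2,w0,w2), (w2,w0,w4), (w2,w4,w2), (w2,w4,w4), (w3,w4,w3), (w3,w4,w4), (w4,w0,w0), (w4,w0,w1), (w4,w0,w5), (w4,w1,w0), (w4,w1,w1), (w4,w5,w0), (w4,w5,w1), (w4,w5,w5), (w5,w4,w4).

17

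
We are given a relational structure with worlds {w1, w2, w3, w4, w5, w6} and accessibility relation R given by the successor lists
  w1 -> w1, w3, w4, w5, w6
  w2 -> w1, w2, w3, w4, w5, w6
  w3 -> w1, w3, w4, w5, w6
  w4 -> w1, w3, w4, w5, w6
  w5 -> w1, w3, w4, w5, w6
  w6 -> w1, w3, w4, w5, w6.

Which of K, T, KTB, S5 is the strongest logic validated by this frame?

Reflexive (axiom T): yes — every world is R-related to itself.
Symmetric (axiom B): no — w2 R w1 but not w1 R w2.
Euclidean (axiom 5): no — w2 R w1 and w2 R w2, but not w1 R w2.
So F validates K, T; KTB would additionally require R to be symmetric. The strongest is T.

T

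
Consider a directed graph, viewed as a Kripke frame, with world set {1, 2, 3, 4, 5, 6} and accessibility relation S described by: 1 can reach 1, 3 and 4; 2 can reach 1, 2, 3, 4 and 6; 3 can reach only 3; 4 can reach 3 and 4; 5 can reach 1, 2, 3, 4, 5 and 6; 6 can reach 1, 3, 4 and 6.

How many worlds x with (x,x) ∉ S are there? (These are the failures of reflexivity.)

0

S is reflexive; there are no such worlds.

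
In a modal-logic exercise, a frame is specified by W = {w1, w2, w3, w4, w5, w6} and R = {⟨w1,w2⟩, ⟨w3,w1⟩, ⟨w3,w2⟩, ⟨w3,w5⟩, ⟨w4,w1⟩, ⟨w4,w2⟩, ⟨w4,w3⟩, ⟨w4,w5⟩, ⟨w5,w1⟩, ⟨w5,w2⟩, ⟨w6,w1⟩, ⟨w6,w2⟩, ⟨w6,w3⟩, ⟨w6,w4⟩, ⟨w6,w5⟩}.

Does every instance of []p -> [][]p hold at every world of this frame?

Axiom 4 corresponds to the accessibility relation being transitive.
Transitive: yes — every two-step R-path is closed by a direct edge.

Yes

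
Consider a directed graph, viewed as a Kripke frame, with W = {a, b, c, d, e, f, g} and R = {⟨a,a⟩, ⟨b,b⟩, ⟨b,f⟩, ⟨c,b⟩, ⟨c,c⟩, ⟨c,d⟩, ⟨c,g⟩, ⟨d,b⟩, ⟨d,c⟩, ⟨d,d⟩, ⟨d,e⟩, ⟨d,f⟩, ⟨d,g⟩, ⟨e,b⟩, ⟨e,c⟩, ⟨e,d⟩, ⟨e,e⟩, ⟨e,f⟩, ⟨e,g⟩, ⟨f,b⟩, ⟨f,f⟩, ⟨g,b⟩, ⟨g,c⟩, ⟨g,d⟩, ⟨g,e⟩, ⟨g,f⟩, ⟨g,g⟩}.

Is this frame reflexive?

Yes

Reflexive: yes — every world is R-related to itself.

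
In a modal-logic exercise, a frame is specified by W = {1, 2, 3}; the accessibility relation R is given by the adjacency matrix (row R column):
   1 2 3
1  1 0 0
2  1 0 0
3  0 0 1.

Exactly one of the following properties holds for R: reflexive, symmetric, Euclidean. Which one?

Euclidean

Reflexive: no — 2 is not related to itself.
Symmetric: no — 2 R 1 but not 1 R 2.
Euclidean: yes — any two successors of a common world are R-related.
Only Euclidean holds.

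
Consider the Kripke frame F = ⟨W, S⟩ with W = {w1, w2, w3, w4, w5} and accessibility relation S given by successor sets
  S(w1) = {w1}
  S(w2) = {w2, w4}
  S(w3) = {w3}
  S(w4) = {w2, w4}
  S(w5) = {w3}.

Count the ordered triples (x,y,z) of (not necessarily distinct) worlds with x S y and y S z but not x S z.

0

S is transitive; there are no such tuples.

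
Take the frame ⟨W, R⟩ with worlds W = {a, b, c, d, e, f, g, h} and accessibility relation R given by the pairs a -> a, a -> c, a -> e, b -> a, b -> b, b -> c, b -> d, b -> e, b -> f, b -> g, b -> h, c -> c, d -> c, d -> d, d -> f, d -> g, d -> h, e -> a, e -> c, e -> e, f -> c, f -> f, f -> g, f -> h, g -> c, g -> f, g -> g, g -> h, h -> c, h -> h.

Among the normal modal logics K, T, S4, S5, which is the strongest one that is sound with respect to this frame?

S4

Reflexive (axiom T): yes — every world is R-related to itself.
Transitive (axiom 4): yes — every two-step R-path is closed by a direct edge.
Euclidean (axiom 5): no — a R c and a R e, but not c R e.
So F validates K, T, S4; S5 would additionally require R to be Euclidean. The strongest is S4.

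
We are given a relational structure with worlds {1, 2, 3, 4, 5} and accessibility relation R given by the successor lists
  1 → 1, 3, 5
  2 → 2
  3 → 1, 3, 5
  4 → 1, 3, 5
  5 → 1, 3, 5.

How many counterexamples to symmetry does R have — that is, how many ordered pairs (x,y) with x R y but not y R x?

Enumerating: (4,1), (4,3), (4,5).

3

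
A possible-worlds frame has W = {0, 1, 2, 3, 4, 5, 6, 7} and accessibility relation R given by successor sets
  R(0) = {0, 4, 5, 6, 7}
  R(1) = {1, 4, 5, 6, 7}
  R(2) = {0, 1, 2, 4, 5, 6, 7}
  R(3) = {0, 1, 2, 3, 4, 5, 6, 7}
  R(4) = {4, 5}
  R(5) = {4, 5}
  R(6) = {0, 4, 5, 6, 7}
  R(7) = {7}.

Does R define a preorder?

Reflexive: yes — every world is R-related to itself.
Transitive: no — 1 R 6 and 6 R 0, but not 1 R 0.
So R is not a preorder.

No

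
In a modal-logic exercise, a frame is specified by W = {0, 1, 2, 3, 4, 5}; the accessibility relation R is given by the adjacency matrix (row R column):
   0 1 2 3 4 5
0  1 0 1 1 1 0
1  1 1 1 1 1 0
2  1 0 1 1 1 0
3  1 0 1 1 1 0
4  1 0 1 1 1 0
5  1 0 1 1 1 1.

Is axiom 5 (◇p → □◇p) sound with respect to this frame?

By correspondence theory, 5 is valid on a frame iff R is Euclidean.
Euclidean: no — 1 R 0 and 1 R 1, but not 0 R 1.

No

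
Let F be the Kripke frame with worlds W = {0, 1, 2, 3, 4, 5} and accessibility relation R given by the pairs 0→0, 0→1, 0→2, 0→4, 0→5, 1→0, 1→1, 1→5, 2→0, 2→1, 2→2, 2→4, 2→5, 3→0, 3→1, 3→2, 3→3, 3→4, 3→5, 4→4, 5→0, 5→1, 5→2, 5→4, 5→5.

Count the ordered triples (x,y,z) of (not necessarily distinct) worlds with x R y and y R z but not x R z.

4

Enumerating: (1,0,2), (1,0,4), (1,5,2), (1,5,4).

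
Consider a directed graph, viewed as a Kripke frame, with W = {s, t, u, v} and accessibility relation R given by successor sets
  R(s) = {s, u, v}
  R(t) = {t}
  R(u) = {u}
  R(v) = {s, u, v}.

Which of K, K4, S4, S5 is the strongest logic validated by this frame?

S4

Transitive (axiom 4): yes — every two-step R-path is closed by a direct edge.
Reflexive (axiom T): yes — every world is R-related to itself.
Euclidean (axiom 5): no — s R u and s R v, but not u R v.
So F validates K, K4, S4; S5 would additionally require R to be Euclidean. The strongest is S4.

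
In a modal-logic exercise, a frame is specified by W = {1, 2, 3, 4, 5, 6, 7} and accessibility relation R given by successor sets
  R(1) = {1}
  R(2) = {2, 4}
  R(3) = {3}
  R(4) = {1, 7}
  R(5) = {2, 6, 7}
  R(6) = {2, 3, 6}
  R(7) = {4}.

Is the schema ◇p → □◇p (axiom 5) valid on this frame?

By correspondence theory, 5 is valid on a frame iff R is Euclidean.
Euclidean: no — 4 R 1 and 4 R 7, but not 1 R 7.

No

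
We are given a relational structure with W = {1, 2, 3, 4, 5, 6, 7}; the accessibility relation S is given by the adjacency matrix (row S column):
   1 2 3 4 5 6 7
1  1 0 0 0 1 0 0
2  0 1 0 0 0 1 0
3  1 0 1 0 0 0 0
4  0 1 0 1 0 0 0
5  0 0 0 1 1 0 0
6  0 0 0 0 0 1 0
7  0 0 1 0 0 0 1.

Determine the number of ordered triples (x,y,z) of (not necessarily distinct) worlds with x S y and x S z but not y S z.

6

Enumerating: (1,5,1), (2,6,2), (3,1,3), (4,2,4), (5,4,5), (7,3,7).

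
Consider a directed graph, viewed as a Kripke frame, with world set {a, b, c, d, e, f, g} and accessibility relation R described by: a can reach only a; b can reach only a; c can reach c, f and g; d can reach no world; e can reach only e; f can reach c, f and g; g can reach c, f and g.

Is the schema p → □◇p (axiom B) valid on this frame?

Axiom B corresponds to the accessibility relation being symmetric.
Symmetric: no — b R a but not a R b.

No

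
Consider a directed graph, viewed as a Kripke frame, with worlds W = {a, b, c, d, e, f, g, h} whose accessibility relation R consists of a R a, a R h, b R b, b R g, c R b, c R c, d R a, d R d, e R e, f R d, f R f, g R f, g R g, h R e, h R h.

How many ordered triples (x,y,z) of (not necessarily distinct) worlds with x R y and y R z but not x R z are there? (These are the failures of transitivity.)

6

Enumerating: (a,h,e), (b,g,f), (c,b,g), (d,a,h), (f,d,a), (g,f,d).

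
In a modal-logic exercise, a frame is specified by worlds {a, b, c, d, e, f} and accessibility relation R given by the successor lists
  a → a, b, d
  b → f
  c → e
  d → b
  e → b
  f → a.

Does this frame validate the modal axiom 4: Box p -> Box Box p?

No

Axiom 4 corresponds to the accessibility relation being transitive.
Transitive: no — a R b and b R f, but not a R f.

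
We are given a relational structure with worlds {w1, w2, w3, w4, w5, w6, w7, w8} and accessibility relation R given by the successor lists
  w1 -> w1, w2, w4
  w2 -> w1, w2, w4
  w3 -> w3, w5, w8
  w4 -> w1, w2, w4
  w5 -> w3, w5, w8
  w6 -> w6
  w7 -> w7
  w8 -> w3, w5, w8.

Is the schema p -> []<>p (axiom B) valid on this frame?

The schema B characterises exactly the symmetric frames.
Symmetric: yes — every pair in R has its reverse in R.

Yes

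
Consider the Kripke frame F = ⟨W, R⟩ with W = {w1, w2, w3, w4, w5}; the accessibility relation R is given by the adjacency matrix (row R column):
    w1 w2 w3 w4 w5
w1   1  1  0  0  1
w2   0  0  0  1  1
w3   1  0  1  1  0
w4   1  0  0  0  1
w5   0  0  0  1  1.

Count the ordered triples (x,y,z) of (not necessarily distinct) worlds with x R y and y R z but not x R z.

9

Enumerating: (w1,w2,w4), (w1,w5,w4), (w2,w4,w1), (w3,w1,w2), (w3,w1,w5), (w3,w4,w5), (w4,w1,w2), (w4,w5,w4), (w5,w4,w1).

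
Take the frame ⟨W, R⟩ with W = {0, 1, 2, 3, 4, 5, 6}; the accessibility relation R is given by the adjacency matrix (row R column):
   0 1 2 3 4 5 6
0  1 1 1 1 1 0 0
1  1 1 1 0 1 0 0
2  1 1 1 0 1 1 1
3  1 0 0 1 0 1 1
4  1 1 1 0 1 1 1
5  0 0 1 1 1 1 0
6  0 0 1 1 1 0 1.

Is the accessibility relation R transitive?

Transitive: no — 0 R 2 and 2 R 5, but not 0 R 5.

No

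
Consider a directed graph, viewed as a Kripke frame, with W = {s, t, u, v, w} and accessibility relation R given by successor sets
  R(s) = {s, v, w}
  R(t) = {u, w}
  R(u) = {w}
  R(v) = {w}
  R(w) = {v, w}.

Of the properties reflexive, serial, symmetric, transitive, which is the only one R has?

Reflexive: no — t is not related to itself.
Serial: yes — every world has a successor (e.g. s R s).
Symmetric: no — s R v but not v R s.
Transitive: no — t R w and w R v, but not t R v.
Only serial holds.

serial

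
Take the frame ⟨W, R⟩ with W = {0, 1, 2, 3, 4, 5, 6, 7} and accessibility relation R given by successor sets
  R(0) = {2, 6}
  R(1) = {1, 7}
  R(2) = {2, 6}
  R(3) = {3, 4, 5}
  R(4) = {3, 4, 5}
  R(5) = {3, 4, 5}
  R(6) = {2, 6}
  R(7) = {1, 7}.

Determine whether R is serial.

Serial: yes — every world has a successor (e.g. 0 R 2).

Yes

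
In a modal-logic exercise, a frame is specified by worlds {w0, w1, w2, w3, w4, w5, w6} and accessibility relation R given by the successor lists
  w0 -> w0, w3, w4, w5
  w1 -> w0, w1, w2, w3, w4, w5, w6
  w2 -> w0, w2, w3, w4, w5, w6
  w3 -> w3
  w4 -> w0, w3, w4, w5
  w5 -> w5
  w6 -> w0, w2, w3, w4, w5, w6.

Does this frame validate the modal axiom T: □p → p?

Yes

Axiom T corresponds to the accessibility relation being reflexive.
Reflexive: yes — every world is R-related to itself.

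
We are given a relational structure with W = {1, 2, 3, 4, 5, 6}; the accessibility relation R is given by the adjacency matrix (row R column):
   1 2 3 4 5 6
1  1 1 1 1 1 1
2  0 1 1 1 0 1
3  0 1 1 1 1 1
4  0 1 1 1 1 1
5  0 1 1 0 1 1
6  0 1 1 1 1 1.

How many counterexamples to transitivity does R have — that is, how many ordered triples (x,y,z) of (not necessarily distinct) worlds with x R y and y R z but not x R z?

Enumerating: (2,3,5), (2,4,5), (2,6,5), (5,2,4), (5,3,4), (5,6,4).

6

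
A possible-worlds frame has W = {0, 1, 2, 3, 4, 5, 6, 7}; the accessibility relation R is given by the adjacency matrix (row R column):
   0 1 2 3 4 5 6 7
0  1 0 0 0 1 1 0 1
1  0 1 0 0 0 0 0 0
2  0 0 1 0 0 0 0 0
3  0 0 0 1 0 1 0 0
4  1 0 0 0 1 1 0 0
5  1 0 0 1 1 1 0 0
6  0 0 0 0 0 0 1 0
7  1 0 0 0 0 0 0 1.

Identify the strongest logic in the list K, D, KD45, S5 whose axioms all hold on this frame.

Serial (axiom D): yes — every world has a successor (e.g. 0 R 0).
Euclidean (axiom 5): no — 0 R 4 and 0 R 7, but not 4 R 7.
Transitive (axiom 4): no — 0 R 5 and 5 R 3, but not 0 R 3.
Reflexive (axiom T): yes — every world is R-related to itself.
So F validates K, D; KD45 would additionally require R to be Euclidean and transitive. The strongest is D.

D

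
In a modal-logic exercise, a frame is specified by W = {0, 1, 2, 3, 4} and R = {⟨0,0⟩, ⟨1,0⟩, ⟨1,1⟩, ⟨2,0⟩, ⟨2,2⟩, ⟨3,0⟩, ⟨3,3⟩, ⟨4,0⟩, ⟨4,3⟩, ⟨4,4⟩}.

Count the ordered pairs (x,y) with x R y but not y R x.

Enumerating: (1,0), (2,0), (3,0), (4,0), (4,3).

5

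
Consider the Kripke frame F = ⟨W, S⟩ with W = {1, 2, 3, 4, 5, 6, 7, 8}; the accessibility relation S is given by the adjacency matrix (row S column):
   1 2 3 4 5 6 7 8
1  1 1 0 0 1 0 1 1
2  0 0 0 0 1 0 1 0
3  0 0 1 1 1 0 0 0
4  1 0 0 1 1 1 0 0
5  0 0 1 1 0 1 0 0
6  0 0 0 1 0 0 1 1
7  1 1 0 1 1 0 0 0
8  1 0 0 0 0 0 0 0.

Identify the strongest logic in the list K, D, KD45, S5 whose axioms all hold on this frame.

Serial (axiom D): yes — every world has a successor (e.g. 1 S 1).
Euclidean (axiom 5): no — 1 S 2 and 1 S 8, but not 2 S 8.
Transitive (axiom 4): no — 1 S 5 and 5 S 3, but not 1 S 3.
Reflexive (axiom T): no — 2 is not related to itself.
So F validates K, D; KD45 would additionally require S to be Euclidean and transitive. The strongest is D.

D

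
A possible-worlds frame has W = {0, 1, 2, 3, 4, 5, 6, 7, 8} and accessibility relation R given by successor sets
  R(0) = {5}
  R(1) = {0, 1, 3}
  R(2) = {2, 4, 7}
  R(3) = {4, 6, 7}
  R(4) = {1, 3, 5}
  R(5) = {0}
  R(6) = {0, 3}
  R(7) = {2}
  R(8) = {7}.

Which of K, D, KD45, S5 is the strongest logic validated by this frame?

D

Serial (axiom D): yes — every world has a successor (e.g. 0 R 5).
Euclidean (axiom 5): no — 1 R 0 and 1 R 3, but not 0 R 3.
Transitive (axiom 4): no — 1 R 0 and 0 R 5, but not 1 R 5.
Reflexive (axiom T): no — 0 is not related to itself.
So F validates K, D; KD45 would additionally require R to be Euclidean and transitive. The strongest is D.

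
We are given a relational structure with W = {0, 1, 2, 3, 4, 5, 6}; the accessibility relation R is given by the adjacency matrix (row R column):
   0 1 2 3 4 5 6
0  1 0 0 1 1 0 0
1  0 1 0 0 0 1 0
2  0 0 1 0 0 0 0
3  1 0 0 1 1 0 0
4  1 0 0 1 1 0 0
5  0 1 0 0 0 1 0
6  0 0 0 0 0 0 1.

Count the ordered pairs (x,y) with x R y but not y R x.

0

R is symmetric; there are no such tuples.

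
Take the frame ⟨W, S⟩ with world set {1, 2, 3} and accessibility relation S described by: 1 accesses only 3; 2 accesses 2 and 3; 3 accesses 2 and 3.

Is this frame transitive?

No

Transitive: no — 1 S 3 and 3 S 2, but not 1 S 2.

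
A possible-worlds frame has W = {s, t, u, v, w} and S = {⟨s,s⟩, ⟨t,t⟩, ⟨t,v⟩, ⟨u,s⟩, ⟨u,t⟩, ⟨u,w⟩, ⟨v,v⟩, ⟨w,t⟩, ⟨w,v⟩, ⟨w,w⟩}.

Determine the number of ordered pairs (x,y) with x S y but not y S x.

Enumerating: (t,v), (u,s), (u,t), (u,w), (w,t), (w,v).

6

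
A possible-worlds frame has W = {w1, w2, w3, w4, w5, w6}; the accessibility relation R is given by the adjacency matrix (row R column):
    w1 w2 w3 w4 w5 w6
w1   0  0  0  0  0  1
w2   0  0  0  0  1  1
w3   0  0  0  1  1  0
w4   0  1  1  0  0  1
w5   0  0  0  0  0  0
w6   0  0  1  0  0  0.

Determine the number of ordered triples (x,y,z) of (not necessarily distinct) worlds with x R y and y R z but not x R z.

Enumerating: (w1,w6,w3), (w2,w6,w3), (w3,w4,w2), (w3,w4,w3), (w3,w4,w6), (w4,w2,w5), (w4,w3,w4), (w4,w3,w5), (w6,w3,w4), (w6,w3,w5).

10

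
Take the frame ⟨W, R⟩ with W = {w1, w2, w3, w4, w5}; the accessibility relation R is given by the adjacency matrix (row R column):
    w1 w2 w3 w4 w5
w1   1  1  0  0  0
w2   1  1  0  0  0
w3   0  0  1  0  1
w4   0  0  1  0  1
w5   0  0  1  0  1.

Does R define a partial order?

Reflexive: no — w4 is not related to itself.
Transitive: yes — every two-step R-path is closed by a direct edge.
Antisymmetric: no — w1 R w2 and w2 R w1 with w1 ≠ w2.
So R is not a partial order.

No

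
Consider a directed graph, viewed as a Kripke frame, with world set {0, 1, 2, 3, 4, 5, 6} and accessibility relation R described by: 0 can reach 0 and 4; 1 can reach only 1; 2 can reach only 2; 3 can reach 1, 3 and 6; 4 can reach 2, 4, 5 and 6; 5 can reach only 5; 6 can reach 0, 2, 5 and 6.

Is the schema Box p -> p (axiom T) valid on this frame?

Yes

By correspondence theory, T is valid on a frame iff R is reflexive.
Reflexive: yes — every world is R-related to itself.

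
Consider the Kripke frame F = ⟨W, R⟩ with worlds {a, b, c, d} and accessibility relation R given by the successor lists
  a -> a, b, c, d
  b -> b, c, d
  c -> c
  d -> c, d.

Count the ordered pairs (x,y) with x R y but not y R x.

Enumerating: (a,b), (a,c), (a,d), (b,c), (b,d), (d,c).

6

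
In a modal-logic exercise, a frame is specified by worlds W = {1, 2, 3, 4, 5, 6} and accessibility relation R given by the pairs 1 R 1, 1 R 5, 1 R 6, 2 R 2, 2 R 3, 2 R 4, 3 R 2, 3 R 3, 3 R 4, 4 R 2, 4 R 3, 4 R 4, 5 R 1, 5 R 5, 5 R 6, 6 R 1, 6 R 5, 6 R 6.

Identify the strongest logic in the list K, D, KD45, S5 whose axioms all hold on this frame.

S5

Serial (axiom D): yes — every world has a successor (e.g. 1 R 1).
Euclidean (axiom 5): yes — any two successors of a common world are R-related.
Transitive (axiom 4): yes — every two-step R-path is closed by a direct edge.
Reflexive (axiom T): yes — every world is R-related to itself.
So F validates K, D, KD45, S5. The strongest is S5.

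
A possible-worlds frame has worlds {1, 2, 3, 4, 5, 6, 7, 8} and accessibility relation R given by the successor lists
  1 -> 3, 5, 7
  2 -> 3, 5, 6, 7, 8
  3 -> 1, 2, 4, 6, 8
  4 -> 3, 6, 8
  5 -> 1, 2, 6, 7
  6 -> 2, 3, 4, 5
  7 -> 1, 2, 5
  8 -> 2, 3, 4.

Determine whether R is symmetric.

Yes

Symmetric: yes — every pair in R has its reverse in R.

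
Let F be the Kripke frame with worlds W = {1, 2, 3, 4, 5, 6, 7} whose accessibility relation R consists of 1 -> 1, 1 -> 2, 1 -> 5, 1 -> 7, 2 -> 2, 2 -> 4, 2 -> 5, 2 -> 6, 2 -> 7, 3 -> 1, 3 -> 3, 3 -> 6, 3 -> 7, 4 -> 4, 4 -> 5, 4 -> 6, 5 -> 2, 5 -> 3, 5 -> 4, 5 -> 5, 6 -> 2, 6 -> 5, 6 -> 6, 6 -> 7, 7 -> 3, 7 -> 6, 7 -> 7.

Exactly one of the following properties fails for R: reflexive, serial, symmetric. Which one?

Reflexive: yes — every world is R-related to itself.
Serial: yes — every world has a successor (e.g. 1 R 1).
Symmetric: no — 1 R 2 but not 2 R 1.
Only symmetric fails.

symmetric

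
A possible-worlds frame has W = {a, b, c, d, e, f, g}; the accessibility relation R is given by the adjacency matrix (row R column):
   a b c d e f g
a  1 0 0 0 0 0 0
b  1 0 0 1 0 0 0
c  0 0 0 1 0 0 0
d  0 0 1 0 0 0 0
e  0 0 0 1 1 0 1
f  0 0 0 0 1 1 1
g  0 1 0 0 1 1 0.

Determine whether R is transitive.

Transitive: no — b R d and d R c, but not b R c.

No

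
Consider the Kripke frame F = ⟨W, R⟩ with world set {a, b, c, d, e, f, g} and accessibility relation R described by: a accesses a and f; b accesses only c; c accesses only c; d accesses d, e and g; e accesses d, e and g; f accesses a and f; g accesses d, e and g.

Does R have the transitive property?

Transitive: yes — every two-step R-path is closed by a direct edge.

Yes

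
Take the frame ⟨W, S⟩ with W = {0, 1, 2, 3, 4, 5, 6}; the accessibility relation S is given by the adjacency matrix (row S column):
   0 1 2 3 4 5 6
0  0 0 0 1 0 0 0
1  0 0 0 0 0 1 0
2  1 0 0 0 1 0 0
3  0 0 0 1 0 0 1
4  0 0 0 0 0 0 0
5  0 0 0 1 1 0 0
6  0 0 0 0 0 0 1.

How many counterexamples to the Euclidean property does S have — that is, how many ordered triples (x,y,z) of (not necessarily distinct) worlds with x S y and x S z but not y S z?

Enumerating: (1,5,5), (2,0,0), (2,0,4), (2,4,0), (2,4,4), (3,6,3), (5,3,4), (5,4,3), (5,4,4).

9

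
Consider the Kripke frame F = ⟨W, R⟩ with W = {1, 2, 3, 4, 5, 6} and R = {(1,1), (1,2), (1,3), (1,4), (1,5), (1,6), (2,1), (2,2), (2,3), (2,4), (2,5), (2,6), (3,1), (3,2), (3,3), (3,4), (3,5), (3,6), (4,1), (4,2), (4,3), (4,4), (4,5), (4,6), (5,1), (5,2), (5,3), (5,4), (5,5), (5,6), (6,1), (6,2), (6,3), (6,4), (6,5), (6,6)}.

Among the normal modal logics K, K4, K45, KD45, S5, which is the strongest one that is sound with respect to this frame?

S5

Transitive (axiom 4): yes — every two-step R-path is closed by a direct edge.
Euclidean (axiom 5): yes — any two successors of a common world are R-related.
Serial (axiom D): yes — every world has a successor (e.g. 1 R 1).
Reflexive (axiom T): yes — every world is R-related to itself.
So F validates K, K4, K45, KD45, S5. The strongest is S5.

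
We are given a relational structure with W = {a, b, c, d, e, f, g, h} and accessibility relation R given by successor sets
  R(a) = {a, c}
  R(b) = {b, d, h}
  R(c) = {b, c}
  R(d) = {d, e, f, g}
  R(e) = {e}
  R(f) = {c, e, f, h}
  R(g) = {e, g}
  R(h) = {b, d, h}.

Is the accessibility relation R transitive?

Transitive: no — a R c and c R b, but not a R b.

No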